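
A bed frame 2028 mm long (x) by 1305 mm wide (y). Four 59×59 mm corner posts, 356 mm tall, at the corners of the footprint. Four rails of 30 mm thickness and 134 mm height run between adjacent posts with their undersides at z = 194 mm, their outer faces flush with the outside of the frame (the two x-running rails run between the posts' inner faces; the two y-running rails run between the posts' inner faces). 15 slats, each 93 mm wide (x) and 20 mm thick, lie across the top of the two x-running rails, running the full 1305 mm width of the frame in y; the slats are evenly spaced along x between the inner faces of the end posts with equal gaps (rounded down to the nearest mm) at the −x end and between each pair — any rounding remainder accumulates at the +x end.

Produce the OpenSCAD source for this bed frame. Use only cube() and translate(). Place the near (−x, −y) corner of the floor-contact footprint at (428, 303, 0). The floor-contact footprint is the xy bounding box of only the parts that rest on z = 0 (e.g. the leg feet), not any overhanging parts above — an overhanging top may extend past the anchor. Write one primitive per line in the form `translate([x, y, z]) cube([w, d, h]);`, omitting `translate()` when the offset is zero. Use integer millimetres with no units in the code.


translate([428, 303, 0]) cube([59, 59, 356]);
translate([428, 1549, 0]) cube([59, 59, 356]);
translate([2397, 303, 0]) cube([59, 59, 356]);
translate([2397, 1549, 0]) cube([59, 59, 356]);
translate([487, 303, 194]) cube([1910, 30, 134]);
translate([487, 1578, 194]) cube([1910, 30, 134]);
translate([428, 362, 194]) cube([30, 1187, 134]);
translate([2426, 362, 194]) cube([30, 1187, 134]);
translate([519, 303, 328]) cube([93, 1305, 20]);
translate([644, 303, 328]) cube([93, 1305, 20]);
translate([769, 303, 328]) cube([93, 1305, 20]);
translate([894, 303, 328]) cube([93, 1305, 20]);
translate([1019, 303, 328]) cube([93, 1305, 20]);
translate([1144, 303, 328]) cube([93, 1305, 20]);
translate([1269, 303, 328]) cube([93, 1305, 20]);
translate([1394, 303, 328]) cube([93, 1305, 20]);
translate([1519, 303, 328]) cube([93, 1305, 20]);
translate([1644, 303, 328]) cube([93, 1305, 20]);
translate([1769, 303, 328]) cube([93, 1305, 20]);
translate([1894, 303, 328]) cube([93, 1305, 20]);
translate([2019, 303, 328]) cube([93, 1305, 20]);
translate([2144, 303, 328]) cube([93, 1305, 20]);
translate([2269, 303, 328]) cube([93, 1305, 20]);


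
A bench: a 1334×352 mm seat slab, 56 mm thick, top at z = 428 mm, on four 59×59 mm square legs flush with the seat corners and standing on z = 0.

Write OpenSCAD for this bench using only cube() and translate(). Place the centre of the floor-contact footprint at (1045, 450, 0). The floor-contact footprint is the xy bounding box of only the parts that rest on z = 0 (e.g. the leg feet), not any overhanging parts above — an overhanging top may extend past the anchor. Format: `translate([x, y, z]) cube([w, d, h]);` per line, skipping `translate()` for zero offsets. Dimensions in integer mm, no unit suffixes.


translate([378, 274, 372]) cube([1334, 352, 56]);
translate([378, 274, 0]) cube([59, 59, 372]);
translate([378, 567, 0]) cube([59, 59, 372]);
translate([1653, 274, 0]) cube([59, 59, 372]);
translate([1653, 567, 0]) cube([59, 59, 372]);


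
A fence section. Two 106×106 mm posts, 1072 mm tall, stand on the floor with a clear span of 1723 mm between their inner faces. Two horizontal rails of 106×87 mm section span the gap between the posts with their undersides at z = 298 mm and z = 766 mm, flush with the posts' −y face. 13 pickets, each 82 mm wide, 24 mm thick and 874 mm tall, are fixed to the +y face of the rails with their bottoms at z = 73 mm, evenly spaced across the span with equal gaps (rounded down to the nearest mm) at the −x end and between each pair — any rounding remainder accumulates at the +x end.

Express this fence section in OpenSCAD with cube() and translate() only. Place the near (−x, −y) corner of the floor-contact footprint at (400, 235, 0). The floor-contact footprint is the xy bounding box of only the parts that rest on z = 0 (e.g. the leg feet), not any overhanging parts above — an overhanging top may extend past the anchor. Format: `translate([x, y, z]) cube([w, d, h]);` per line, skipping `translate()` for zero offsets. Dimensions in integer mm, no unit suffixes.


translate([400, 235, 0]) cube([106, 106, 1072]);
translate([2229, 235, 0]) cube([106, 106, 1072]);
translate([506, 235, 298]) cube([1723, 106, 87]);
translate([506, 235, 766]) cube([1723, 106, 87]);
translate([552, 341, 73]) cube([82, 24, 874]);
translate([680, 341, 73]) cube([82, 24, 874]);
translate([808, 341, 73]) cube([82, 24, 874]);
translate([936, 341, 73]) cube([82, 24, 874]);
translate([1064, 341, 73]) cube([82, 24, 874]);
translate([1192, 341, 73]) cube([82, 24, 874]);
translate([1320, 341, 73]) cube([82, 24, 874]);
translate([1448, 341, 73]) cube([82, 24, 874]);
translate([1576, 341, 73]) cube([82, 24, 874]);
translate([1704, 341, 73]) cube([82, 24, 874]);
translate([1832, 341, 73]) cube([82, 24, 874]);
translate([1960, 341, 73]) cube([82, 24, 874]);
translate([2088, 341, 73]) cube([82, 24, 874]);


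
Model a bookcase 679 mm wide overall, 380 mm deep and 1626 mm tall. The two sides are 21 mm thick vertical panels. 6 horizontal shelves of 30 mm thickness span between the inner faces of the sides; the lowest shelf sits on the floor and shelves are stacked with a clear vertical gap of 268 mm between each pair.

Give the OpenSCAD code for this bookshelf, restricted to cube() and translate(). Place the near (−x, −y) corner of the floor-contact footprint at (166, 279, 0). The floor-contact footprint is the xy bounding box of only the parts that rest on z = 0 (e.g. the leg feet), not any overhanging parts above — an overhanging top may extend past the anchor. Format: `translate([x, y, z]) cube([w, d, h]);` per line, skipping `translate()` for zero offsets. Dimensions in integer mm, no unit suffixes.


translate([166, 279, 0]) cube([21, 380, 1626]);
translate([824, 279, 0]) cube([21, 380, 1626]);
translate([187, 279, 0]) cube([637, 380, 30]);
translate([187, 279, 298]) cube([637, 380, 30]);
translate([187, 279, 596]) cube([637, 380, 30]);
translate([187, 279, 894]) cube([637, 380, 30]);
translate([187, 279, 1192]) cube([637, 380, 30]);
translate([187, 279, 1490]) cube([637, 380, 30]);


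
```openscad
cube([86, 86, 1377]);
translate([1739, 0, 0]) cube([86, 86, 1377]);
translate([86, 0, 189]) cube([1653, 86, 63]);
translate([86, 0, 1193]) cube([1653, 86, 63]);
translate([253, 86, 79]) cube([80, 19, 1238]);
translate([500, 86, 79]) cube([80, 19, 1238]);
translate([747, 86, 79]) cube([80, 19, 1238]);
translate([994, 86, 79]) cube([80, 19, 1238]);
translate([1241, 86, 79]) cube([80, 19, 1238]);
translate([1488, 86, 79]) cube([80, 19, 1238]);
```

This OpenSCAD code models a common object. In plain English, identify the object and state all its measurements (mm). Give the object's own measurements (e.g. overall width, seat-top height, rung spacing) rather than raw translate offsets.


A fence section. Two 86×86 mm posts, 1377 mm tall, stand on the floor with a clear span of 1653 mm between their inner faces. Two horizontal rails of 86×63 mm section span the gap between the posts with their undersides at z = 189 mm and z = 1193 mm, flush with the posts' −y face. 6 pickets, each 80 mm wide, 19 mm thick and 1238 mm tall, are fixed to the +y face of the rails with their bottoms at z = 79 mm, spaced across the span with a 167 mm gap after the −x post and between neighbouring pickets, with 171 mm left before the +x post.


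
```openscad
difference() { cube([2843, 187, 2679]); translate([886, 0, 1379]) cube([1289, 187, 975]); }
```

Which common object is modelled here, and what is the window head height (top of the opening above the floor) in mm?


A wall with a window opening. The window head height is 2354 mm.

A wall with a rectangular opening subtracted — a window. Sill at z = 1379, opening 975 mm tall, so the head is at 1379 + 975 = 2354 mm.


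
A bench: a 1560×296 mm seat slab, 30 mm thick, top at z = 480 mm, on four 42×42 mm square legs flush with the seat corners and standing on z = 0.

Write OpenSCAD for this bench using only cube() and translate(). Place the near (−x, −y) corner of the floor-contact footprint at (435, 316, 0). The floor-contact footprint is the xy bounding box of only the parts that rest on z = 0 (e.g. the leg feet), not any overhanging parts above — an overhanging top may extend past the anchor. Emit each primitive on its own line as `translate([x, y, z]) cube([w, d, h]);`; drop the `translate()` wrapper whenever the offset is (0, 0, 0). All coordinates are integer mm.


// leg_h = 480 − 30 = 450
translate([435, 316, 450]) cube([1560, 296, 30]);
translate([435, 316, 0]) cube([42, 42, 450]);
translate([435, 570, 0]) cube([42, 42, 450]);
translate([1953, 316, 0]) cube([42, 42, 450]);
translate([1953, 570, 0]) cube([42, 42, 450]);


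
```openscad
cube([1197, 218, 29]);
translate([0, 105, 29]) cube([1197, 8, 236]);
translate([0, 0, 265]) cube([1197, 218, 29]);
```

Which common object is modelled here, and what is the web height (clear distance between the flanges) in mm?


An I-beam. The web height is 236 mm.

Two wide flanges with a thin centred web — an I-beam. Overall 294 mm minus two 29 mm flanges gives a web of 294 − 2·29 = 236 mm.


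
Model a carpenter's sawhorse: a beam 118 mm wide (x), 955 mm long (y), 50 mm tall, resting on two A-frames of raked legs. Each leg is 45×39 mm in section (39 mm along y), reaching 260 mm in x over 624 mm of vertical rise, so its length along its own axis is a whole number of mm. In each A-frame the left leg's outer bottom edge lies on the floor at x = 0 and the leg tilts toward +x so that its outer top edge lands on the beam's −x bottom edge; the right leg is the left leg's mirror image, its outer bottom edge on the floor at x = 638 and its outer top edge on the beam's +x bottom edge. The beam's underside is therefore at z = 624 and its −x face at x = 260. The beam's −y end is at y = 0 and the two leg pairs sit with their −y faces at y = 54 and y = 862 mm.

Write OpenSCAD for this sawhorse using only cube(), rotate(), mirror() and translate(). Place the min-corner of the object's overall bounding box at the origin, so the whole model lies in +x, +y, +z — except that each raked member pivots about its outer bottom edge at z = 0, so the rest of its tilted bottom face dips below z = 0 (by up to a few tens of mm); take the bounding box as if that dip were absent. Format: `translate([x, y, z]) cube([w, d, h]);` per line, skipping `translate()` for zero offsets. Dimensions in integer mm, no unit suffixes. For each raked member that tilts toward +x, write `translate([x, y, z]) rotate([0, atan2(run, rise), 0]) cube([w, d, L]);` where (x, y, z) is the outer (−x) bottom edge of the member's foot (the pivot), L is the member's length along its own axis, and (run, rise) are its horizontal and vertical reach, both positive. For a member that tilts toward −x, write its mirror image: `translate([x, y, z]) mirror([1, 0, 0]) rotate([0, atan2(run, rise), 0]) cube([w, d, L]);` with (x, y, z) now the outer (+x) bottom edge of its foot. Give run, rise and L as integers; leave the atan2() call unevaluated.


// leg length = √(260² + 624²) = 676
// right-leg outer foot x = 2·260 + 118 = 638
// beam min-corner = (260, 0, 624)
translate([260, 0, 624]) cube([118, 955, 50]);
translate([0, 54, 0]) rotate([0, atan2(260, 624), 0]) cube([45, 39, 676]);
translate([638, 54, 0]) mirror([1, 0, 0]) rotate([0, atan2(260, 624), 0]) cube([45, 39, 676]);
translate([0, 862, 0]) rotate([0, atan2(260, 624), 0]) cube([45, 39, 676]);
translate([638, 862, 0]) mirror([1, 0, 0]) rotate([0, atan2(260, 624), 0]) cube([45, 39, 676]);


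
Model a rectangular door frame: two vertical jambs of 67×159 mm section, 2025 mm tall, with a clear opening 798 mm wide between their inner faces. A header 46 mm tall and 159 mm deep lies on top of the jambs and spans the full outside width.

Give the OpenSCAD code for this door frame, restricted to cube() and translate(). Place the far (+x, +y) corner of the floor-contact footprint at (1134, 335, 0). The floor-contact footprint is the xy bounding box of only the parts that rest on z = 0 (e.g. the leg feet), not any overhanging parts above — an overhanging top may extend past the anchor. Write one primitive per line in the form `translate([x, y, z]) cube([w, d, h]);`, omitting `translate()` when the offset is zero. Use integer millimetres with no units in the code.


translate([202, 176, 0]) cube([67, 159, 2025]);
translate([1067, 176, 0]) cube([67, 159, 2025]);
translate([202, 176, 2025]) cube([932, 159, 46]);


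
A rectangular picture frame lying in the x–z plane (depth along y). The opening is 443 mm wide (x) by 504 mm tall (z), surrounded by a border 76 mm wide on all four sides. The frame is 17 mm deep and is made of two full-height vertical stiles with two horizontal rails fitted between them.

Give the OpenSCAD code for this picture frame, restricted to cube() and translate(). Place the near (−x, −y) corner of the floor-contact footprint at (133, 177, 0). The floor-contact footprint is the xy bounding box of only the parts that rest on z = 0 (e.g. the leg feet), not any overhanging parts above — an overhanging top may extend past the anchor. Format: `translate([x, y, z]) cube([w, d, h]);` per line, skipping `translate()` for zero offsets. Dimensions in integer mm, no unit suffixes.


translate([133, 177, 0]) cube([76, 17, 656]);
translate([652, 177, 0]) cube([76, 17, 656]);
translate([209, 177, 0]) cube([443, 17, 76]);
translate([209, 177, 580]) cube([443, 17, 76]);


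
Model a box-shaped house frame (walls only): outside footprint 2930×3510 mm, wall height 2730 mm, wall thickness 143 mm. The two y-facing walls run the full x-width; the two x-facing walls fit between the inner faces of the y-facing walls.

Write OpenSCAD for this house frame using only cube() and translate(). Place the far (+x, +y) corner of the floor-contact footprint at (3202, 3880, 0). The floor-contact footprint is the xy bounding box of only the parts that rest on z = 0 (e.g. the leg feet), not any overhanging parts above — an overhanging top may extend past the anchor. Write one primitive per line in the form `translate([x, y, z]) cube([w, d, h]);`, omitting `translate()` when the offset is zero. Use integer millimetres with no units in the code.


translate([272, 370, 0]) cube([2930, 143, 2730]);
translate([272, 3737, 0]) cube([2930, 143, 2730]);
translate([272, 513, 0]) cube([143, 3224, 2730]);
translate([3059, 513, 0]) cube([143, 3224, 2730]);


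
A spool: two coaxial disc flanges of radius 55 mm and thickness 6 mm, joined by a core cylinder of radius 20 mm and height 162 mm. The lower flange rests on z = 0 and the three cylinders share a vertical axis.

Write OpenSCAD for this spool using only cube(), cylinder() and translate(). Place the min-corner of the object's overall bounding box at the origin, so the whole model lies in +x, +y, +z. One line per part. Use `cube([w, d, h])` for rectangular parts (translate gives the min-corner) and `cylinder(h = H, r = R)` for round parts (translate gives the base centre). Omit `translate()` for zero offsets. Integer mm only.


translate([55, 55, 0]) cylinder(h = 6, r = 55);
translate([55, 55, 6]) cylinder(h = 162, r = 20);
translate([55, 55, 168]) cylinder(h = 6, r = 55);


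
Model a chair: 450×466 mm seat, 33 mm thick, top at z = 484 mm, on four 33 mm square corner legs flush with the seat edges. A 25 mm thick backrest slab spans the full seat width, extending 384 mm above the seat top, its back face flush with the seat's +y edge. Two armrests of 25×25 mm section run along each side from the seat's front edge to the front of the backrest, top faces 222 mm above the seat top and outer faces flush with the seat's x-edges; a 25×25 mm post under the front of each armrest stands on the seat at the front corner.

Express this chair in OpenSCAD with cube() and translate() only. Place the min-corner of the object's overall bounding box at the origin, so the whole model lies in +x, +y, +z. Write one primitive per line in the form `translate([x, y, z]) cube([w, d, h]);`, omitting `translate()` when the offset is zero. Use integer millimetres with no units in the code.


// leg_h = 484 - 33 = 451
// arm post h = 222 - 25 = 197
translate([0, 0, 451]) cube([450, 466, 33]);
cube([33, 33, 451]);
translate([417, 0, 0]) cube([33, 33, 451]);
translate([0, 433, 0]) cube([33, 33, 451]);
translate([417, 433, 0]) cube([33, 33, 451]);
translate([0, 441, 484]) cube([450, 25, 384]);
translate([0, 0, 681]) cube([25, 441, 25]);
translate([425, 0, 681]) cube([25, 441, 25]);
translate([0, 0, 484]) cube([25, 25, 197]);
translate([425, 0, 484]) cube([25, 25, 197]);


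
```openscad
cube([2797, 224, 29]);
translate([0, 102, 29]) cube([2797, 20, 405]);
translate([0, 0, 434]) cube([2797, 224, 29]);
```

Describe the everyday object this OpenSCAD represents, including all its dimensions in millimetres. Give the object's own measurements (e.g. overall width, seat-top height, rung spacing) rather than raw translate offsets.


An I-beam lying along x, 2797 mm long. Overall section height 463 mm. Two flanges 224 mm wide (y) and 29 mm thick, one on the floor and one at the top; a web 20 mm thick runs between them, centred on the flange width.


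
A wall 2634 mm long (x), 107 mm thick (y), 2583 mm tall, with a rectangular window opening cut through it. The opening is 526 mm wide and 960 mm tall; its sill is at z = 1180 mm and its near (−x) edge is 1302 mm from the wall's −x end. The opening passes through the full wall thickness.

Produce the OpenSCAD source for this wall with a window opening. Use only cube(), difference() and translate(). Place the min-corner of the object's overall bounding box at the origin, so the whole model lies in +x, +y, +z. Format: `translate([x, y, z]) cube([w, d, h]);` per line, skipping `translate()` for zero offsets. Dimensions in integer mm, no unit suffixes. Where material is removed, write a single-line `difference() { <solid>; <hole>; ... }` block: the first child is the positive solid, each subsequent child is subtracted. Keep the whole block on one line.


difference() { cube([2634, 107, 2583]); translate([1302, 0, 1180]) cube([526, 107, 960]); }


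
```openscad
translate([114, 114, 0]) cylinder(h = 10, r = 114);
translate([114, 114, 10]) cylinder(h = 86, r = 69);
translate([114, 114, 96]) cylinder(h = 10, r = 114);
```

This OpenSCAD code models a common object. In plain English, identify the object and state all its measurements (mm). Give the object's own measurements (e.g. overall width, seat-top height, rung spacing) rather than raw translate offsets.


A spool: two coaxial disc flanges of radius 114 mm and thickness 10 mm, joined by a core cylinder of radius 69 mm and height 86 mm. The lower flange rests on z = 0 and the three cylinders share a vertical axis.


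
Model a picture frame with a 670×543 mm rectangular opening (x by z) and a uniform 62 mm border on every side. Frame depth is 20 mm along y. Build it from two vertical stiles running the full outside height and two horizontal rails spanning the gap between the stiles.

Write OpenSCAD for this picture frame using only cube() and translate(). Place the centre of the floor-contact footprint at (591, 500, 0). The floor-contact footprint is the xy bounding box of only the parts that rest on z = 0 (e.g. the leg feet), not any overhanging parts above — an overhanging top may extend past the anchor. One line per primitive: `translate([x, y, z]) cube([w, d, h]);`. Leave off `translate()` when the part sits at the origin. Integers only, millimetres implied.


translate([194, 490, 0]) cube([62, 20, 667]);
translate([926, 490, 0]) cube([62, 20, 667]);
translate([256, 490, 0]) cube([670, 20, 62]);
translate([256, 490, 605]) cube([670, 20, 62]);


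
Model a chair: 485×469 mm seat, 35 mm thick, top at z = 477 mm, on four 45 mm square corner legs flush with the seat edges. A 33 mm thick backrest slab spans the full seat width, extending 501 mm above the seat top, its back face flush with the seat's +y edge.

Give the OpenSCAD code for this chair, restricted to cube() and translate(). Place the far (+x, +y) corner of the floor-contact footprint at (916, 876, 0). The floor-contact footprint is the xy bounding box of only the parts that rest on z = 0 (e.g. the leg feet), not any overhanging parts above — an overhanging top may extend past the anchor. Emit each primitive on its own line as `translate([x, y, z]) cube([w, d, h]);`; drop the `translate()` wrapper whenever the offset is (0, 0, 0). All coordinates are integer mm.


translate([431, 407, 442]) cube([485, 469, 35]);
translate([431, 407, 0]) cube([45, 45, 442]);
translate([871, 407, 0]) cube([45, 45, 442]);
translate([431, 831, 0]) cube([45, 45, 442]);
translate([871, 831, 0]) cube([45, 45, 442]);
translate([431, 843, 477]) cube([485, 33, 501]);


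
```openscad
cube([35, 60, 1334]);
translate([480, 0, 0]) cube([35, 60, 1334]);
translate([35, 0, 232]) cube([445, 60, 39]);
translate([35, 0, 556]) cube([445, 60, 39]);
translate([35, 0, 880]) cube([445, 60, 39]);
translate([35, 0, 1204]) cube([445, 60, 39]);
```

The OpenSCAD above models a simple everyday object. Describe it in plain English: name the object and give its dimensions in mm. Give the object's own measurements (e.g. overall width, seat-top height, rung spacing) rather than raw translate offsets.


A straight ladder. Two 35×60 mm vertical rails, 1334 mm tall, stand 515 mm apart (outside-to-outside) with their front faces coplanar on the −y side. 4 rungs, each 60 mm deep and 39 mm tall, span between the inner faces of the rails, front faces flush with the rails. The lowest rung's underside is at z = 232 mm and rungs are spaced 324 mm apart (underside to underside).


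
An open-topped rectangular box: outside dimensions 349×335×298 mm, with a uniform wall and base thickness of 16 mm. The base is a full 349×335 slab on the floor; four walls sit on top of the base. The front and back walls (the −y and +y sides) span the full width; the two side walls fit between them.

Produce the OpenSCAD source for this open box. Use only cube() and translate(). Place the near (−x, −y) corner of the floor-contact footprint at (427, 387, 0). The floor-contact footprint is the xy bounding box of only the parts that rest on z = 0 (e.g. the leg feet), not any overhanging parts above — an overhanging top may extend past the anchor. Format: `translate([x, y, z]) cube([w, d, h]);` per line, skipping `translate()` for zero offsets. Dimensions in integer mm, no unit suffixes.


translate([427, 387, 0]) cube([349, 335, 16]);
translate([427, 387, 16]) cube([349, 16, 282]);
translate([427, 706, 16]) cube([349, 16, 282]);
translate([427, 403, 16]) cube([16, 303, 282]);
translate([760, 403, 16]) cube([16, 303, 282]);


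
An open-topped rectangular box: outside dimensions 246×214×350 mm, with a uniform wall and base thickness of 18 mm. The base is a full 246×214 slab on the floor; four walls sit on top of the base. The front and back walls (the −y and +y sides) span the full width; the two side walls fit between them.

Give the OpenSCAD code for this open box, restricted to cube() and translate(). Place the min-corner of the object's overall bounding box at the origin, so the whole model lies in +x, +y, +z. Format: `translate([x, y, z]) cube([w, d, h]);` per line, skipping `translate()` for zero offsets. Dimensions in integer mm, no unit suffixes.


cube([246, 214, 18]);
translate([0, 0, 18]) cube([246, 18, 332]);
translate([0, 196, 18]) cube([246, 18, 332]);
translate([0, 18, 18]) cube([18, 178, 332]);
translate([228, 18, 18]) cube([18, 178, 332]);


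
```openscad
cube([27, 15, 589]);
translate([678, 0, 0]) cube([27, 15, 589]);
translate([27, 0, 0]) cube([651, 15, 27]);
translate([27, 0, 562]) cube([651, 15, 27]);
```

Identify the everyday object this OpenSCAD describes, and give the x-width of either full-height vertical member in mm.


A picture frame. The border width is 27 mm.

Four thin pieces enclosing a rectangular opening — a picture frame. The two full-height stiles are 589 mm tall; the top rail sits at z = 562 and is 27 mm tall, so the border above the opening is 589 − 562 = 27 mm, matching the stile x-width.


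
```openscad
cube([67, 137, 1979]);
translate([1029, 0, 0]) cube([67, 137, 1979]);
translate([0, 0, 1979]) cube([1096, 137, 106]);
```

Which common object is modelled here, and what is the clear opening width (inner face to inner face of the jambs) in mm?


A door frame. The clear opening width is 962 mm.

Two 1979 mm tall posts with a header on top — a door frame. The left jamb is 67 mm wide at x = 0; the right jamb starts at x = 1029. The clear opening is 1029 − 67 = 962 mm.


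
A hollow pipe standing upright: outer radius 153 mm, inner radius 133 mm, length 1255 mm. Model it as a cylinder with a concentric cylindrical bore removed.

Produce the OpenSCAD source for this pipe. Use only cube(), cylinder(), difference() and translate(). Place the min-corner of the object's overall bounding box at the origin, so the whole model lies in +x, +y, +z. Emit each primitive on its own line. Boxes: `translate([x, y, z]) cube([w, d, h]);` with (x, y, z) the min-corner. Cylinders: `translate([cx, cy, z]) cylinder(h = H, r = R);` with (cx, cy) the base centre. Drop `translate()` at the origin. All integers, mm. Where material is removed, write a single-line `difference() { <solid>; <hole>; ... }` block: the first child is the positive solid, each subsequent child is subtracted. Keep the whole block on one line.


difference() { translate([153, 153, 0]) cylinder(h = 1255, r = 153); translate([153, 153, 0]) cylinder(h = 1255, r = 133); }


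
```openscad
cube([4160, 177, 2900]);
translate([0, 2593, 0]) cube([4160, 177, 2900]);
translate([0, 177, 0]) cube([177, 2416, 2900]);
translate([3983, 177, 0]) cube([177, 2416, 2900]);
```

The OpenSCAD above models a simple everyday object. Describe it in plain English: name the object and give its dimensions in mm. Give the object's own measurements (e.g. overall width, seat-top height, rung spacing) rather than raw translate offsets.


The wall frame of a small rectangular building: four walls, each 2900 mm tall and 177 mm thick, enclosing a footprint 4160 mm (x) by 2770 mm (y) outside-to-outside, with no floor or roof. The front and back walls (the −y and +y sides) span the full width; the two side walls fit between them.


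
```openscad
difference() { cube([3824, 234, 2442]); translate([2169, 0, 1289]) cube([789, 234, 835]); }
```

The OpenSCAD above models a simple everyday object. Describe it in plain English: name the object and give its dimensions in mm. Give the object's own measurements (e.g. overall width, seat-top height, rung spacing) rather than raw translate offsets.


A wall 3824 mm long (x), 234 mm thick (y), 2442 mm tall, with a rectangular window opening cut through it. The opening is 789 mm wide and 835 mm tall; its sill is at z = 1289 mm and its near (−x) edge is 2169 mm from the wall's −x end. The opening passes through the full wall thickness.


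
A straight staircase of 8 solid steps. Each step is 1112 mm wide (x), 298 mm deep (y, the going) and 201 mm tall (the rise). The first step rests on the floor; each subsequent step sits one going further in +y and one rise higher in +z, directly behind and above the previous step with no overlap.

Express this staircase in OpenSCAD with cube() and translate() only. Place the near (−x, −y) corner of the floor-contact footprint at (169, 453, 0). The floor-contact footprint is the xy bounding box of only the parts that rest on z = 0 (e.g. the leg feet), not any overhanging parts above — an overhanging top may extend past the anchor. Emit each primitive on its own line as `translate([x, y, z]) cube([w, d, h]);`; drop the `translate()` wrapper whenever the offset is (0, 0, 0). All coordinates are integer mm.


translate([169, 453, 0]) cube([1112, 298, 201]);
translate([169, 751, 201]) cube([1112, 298, 201]);
translate([169, 1049, 402]) cube([1112, 298, 201]);
translate([169, 1347, 603]) cube([1112, 298, 201]);
translate([169, 1645, 804]) cube([1112, 298, 201]);
translate([169, 1943, 1005]) cube([1112, 298, 201]);
translate([169, 2241, 1206]) cube([1112, 298, 201]);
translate([169, 2539, 1407]) cube([1112, 298, 201]);


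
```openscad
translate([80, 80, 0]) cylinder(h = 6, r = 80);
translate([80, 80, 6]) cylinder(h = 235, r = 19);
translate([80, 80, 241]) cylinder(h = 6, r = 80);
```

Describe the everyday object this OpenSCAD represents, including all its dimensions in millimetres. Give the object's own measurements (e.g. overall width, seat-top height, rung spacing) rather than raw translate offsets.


A spool: two coaxial disc flanges of radius 80 mm and thickness 6 mm, joined by a core cylinder of radius 19 mm and height 235 mm. The lower flange rests on z = 0 and the three cylinders share a vertical axis.


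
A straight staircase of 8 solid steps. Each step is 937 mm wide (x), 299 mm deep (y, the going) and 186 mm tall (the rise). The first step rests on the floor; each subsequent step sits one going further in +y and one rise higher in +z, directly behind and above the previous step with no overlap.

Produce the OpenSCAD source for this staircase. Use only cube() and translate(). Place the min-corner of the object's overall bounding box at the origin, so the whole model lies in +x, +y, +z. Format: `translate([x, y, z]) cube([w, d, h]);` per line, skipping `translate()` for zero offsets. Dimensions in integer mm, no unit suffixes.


cube([937, 299, 186]);
translate([0, 299, 186]) cube([937, 299, 186]);
translate([0, 598, 372]) cube([937, 299, 186]);
translate([0, 897, 558]) cube([937, 299, 186]);
translate([0, 1196, 744]) cube([937, 299, 186]);
translate([0, 1495, 930]) cube([937, 299, 186]);
translate([0, 1794, 1116]) cube([937, 299, 186]);
translate([0, 2093, 1302]) cube([937, 299, 186]);


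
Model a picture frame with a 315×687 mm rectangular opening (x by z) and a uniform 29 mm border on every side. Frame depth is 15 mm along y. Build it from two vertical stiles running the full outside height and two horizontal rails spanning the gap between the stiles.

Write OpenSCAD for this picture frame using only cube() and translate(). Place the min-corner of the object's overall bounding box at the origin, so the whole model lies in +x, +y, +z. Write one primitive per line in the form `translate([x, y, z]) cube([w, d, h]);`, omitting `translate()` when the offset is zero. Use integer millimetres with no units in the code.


cube([29, 15, 745]);
translate([344, 0, 0]) cube([29, 15, 745]);
translate([29, 0, 0]) cube([315, 15, 29]);
translate([29, 0, 716]) cube([315, 15, 29]);


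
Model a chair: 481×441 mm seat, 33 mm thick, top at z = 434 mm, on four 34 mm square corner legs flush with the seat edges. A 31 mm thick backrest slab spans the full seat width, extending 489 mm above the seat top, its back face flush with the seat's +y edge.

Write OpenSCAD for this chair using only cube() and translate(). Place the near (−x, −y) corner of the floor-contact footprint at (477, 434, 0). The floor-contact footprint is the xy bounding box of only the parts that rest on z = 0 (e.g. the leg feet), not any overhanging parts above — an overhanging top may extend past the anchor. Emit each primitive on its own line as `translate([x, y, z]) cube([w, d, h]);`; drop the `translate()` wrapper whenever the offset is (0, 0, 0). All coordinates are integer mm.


// leg_h = 434 - 33 = 401
translate([477, 434, 401]) cube([481, 441, 33]);
translate([477, 434, 0]) cube([34, 34, 401]);
translate([924, 434, 0]) cube([34, 34, 401]);
translate([477, 841, 0]) cube([34, 34, 401]);
translate([924, 841, 0]) cube([34, 34, 401]);
translate([477, 844, 434]) cube([481, 31, 489]);


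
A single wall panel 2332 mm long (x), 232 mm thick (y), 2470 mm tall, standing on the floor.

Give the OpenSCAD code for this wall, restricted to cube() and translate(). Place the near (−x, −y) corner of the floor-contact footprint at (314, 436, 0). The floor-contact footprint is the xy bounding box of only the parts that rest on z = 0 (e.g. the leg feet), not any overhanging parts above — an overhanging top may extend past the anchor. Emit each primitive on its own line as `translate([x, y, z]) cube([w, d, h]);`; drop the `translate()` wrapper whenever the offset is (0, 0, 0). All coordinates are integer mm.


translate([314, 436, 0]) cube([2332, 232, 2470]);


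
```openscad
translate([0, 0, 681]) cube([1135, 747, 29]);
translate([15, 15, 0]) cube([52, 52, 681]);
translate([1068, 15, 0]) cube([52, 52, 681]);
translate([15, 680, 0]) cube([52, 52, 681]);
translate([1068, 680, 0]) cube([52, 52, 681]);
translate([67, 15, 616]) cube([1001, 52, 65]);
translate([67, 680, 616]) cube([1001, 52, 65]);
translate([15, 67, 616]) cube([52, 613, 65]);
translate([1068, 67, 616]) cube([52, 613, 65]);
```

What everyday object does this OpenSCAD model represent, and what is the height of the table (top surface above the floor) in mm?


A table. The table height is 710 mm.

A 1135×747×29 slab sits at z = 681 on four 52 mm square posts — a table. The top surface is at 681 + 29 = 710 mm.


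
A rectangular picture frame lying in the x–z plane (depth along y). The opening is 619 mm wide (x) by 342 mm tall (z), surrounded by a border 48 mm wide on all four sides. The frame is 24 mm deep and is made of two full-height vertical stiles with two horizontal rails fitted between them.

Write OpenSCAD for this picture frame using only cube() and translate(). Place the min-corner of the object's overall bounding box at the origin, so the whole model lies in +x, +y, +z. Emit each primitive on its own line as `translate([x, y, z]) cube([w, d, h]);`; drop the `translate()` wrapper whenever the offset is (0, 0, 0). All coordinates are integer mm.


cube([48, 24, 438]);
translate([667, 0, 0]) cube([48, 24, 438]);
translate([48, 0, 0]) cube([619, 24, 48]);
translate([48, 0, 390]) cube([619, 24, 48]);


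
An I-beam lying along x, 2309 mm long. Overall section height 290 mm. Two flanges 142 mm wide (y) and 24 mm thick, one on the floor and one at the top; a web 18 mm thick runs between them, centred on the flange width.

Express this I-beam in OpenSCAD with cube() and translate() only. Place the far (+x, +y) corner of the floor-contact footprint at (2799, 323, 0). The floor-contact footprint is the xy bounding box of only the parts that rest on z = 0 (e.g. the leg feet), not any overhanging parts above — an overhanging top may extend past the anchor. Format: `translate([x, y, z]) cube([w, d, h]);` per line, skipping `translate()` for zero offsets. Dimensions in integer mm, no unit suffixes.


translate([490, 181, 0]) cube([2309, 142, 24]);
translate([490, 243, 24]) cube([2309, 18, 242]);
translate([490, 181, 266]) cube([2309, 142, 24]);


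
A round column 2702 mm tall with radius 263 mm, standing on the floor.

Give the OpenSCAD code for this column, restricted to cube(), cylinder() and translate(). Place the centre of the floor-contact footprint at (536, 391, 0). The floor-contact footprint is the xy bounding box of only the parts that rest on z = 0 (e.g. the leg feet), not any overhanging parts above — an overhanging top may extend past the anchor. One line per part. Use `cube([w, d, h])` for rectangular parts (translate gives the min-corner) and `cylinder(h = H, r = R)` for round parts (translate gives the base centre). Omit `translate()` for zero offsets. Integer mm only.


translate([536, 391, 0]) cylinder(h = 2702, r = 263);


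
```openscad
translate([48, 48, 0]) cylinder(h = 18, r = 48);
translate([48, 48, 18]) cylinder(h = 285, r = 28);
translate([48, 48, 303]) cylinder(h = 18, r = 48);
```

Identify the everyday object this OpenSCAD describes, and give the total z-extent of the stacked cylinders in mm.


A spool. The overall height is 321 mm.

Three coaxial cylinders, large–small–large — a spool. Two 18 mm flanges and a 285 mm core give 18 + 285 + 18 = 321 mm.


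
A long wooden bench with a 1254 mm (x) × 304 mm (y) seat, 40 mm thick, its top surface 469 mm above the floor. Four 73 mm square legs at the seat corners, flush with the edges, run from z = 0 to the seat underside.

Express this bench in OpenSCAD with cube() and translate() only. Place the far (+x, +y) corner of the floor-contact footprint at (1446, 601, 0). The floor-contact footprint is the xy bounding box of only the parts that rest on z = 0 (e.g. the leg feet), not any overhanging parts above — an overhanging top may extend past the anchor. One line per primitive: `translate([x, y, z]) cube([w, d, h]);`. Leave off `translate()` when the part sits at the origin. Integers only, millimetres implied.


translate([192, 297, 429]) cube([1254, 304, 40]);
translate([192, 297, 0]) cube([73, 73, 429]);
translate([192, 528, 0]) cube([73, 73, 429]);
translate([1373, 297, 0]) cube([73, 73, 429]);
translate([1373, 528, 0]) cube([73, 73, 429]);


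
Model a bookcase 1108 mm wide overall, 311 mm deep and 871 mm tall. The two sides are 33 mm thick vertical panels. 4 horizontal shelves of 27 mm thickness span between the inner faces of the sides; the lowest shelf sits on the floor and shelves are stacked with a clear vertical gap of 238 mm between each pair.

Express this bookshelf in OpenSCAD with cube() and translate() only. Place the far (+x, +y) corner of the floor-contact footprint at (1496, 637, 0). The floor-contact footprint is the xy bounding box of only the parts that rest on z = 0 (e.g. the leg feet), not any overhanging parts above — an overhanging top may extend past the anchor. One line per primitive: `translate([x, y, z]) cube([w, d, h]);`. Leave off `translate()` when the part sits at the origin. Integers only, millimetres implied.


translate([388, 326, 0]) cube([33, 311, 871]);
translate([1463, 326, 0]) cube([33, 311, 871]);
translate([421, 326, 0]) cube([1042, 311, 27]);
translate([421, 326, 265]) cube([1042, 311, 27]);
translate([421, 326, 530]) cube([1042, 311, 27]);
translate([421, 326, 795]) cube([1042, 311, 27]);


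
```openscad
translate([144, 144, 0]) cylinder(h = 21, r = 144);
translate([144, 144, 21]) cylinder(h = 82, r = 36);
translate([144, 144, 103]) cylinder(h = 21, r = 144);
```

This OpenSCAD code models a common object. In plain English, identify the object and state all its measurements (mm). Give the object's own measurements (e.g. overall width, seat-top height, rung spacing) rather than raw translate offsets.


A spool: two coaxial disc flanges of radius 144 mm and thickness 21 mm, joined by a core cylinder of radius 36 mm and height 82 mm. The lower flange rests on z = 0 and the three cylinders share a vertical axis.


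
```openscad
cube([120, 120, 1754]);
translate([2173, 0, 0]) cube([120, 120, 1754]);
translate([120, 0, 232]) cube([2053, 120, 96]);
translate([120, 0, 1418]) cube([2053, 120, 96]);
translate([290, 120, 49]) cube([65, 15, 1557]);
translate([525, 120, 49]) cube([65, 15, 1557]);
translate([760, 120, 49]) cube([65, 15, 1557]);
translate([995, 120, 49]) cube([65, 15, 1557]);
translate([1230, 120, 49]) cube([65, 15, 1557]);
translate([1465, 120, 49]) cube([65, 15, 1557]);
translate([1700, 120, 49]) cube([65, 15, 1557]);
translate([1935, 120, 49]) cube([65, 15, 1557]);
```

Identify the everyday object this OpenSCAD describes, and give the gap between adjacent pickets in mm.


A fence section. The picket gap is 170 mm.

Two posts, two rails, 8 pickets — a fence section. Span 2053 mm holds 8 pickets of 65 mm with 9 equal gaps: ⌊(2053 − 8·65) / 9⌋ = 170 mm.


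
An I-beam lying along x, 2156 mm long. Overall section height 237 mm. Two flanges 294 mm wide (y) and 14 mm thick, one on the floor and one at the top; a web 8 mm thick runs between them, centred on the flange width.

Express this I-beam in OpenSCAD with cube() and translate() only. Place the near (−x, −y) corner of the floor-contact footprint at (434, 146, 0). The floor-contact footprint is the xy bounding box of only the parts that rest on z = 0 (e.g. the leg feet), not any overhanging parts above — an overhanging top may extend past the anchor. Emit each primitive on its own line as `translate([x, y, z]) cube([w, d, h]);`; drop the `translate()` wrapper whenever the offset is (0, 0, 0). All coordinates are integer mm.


translate([434, 146, 0]) cube([2156, 294, 14]);
translate([434, 289, 14]) cube([2156, 8, 209]);
translate([434, 146, 223]) cube([2156, 294, 14]);
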